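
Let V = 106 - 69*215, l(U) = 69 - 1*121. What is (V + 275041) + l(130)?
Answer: 260260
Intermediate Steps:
l(U) = -52 (l(U) = 69 - 121 = -52)
V = -14729 (V = 106 - 14835 = -14729)
(V + 275041) + l(130) = (-14729 + 275041) - 52 = 260312 - 52 = 260260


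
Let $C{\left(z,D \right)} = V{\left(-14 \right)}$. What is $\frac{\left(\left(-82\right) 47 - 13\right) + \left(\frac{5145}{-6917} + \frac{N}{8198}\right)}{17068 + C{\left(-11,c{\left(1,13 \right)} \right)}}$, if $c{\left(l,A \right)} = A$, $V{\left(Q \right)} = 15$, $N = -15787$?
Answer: $- \frac{219431801111}{968701183978} \approx -0.22652$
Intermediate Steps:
$C{\left(z,D \right)} = 15$
$\frac{\left(\left(-82\right) 47 - 13\right) + \left(\frac{5145}{-6917} + \frac{N}{8198}\right)}{17068 + C{\left(-11,c{\left(1,13 \right)} \right)}} = \frac{\left(\left(-82\right) 47 - 13\right) + \left(\frac{5145}{-6917} - \frac{15787}{8198}\right)}{17068 + 15} = \frac{\left(-3854 - 13\right) + \left(5145 \left(- \frac{1}{6917}\right) - \frac{15787}{8198}\right)}{17083} = \left(-3867 - \frac{151377389}{56705566}\right) \frac{1}{17083} = \left(- \frac{219431801111}{56705566}\right) \frac{1}{17083} = - \frac{219431801111}{968701183978}$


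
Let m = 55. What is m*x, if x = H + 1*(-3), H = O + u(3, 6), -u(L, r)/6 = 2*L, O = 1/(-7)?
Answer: -15070/7 ≈ -2152.9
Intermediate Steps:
O = -1/7 ≈ -0.14286
u(L, r) = -12*L
H = -253/7 (H = -1/7 - 12*3 = -1/7 - 36 = -253/7 ≈ -36.143)
x = -274/7 (x = -253/7 + 1*(-3) = -253/7 - 3 = -274/7 ≈ -39.143)
m*x = 55*(-274/7) = -15070/7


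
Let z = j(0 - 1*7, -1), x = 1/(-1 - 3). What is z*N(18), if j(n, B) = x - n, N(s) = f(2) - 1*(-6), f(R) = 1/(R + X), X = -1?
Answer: 189/4 ≈ 47.250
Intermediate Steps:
x = -¼ (x = 1/(-4) = -¼ ≈ -0.25000)
f(R) = 1/(-1 + R) (f(R) = 1/(R - 1) = 1/(-1 + R))
N(s) = 7 (N(s) = 1/(-1 + 2) - 1*(-6) = 1/1 + 6 = 1 + 6 = 7)
j(n, B) = -¼ - n
z = 27/4 (z = -¼ - (0 - 1*7) = -¼ - (0 - 7) = -¼ - 1*(-7) = -¼ + 7 = 27/4 ≈ 6.7500)
z*N(18) = (27/4)*7 = 189/4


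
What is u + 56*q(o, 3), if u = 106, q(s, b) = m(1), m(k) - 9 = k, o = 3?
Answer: 666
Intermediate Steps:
m(k) = 9 + k
q(s, b) = 10 (q(s, b) = 9 + 1 = 10)
u + 56*q(o, 3) = 106 + 56*10 = 106 + 560 = 666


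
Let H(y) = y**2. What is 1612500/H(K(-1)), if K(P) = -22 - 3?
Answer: 2580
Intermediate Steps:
K(P) = -25
1612500/H(K(-1)) = 1612500/((-25)**2) = 1612500/625 = 1612500*(1/625) = 2580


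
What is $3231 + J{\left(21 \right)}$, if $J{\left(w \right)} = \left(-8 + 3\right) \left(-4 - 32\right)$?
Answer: $3411$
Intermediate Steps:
$J{\left(w \right)} = 180$ ($J{\left(w \right)} = \left(-5\right) \left(-36\right) = 180$)
$3231 + J{\left(21 \right)} = 3231 + 180 = 3411$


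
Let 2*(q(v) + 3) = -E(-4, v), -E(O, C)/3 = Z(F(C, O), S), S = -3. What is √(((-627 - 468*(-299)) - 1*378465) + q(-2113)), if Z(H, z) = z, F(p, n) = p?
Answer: I*√956670/2 ≈ 489.05*I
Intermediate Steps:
E(O, C) = 9 (E(O, C) = -3*(-3) = 9)
q(v) = -15/2 (q(v) = -3 + (-1*9)/2 = -3 + (½)*(-9) = -3 - 9/2 = -15/2)
√(((-627 - 468*(-299)) - 1*378465) + q(-2113)) = √(((-627 - 468*(-299)) - 1*378465) - 15/2) = √(((-627 + 139932) - 378465) - 15/2) = √((139305 - 378465) - 15/2) = √(-239160 - 15/2) = √(-478335/2) = I*√956670/2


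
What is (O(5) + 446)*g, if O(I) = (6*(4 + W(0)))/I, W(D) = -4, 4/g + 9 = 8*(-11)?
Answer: -1784/97 ≈ -18.392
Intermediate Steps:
g = -4/97 (g = 4/(-9 + 8*(-11)) = 4/(-9 - 88) = 4/(-97) = 4*(-1/97) = -4/97 ≈ -0.041237)
O(I) = 0 (O(I) = (6*(4 - 4))/I = (6*0)/I = 0/I = 0)
(O(5) + 446)*g = (0 + 446)*(-4/97) = 446*(-4/97) = -1784/97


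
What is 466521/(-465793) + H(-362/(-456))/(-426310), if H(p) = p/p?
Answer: -198883033303/198572213830 ≈ -1.0016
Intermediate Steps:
H(p) = 1
466521/(-465793) + H(-362/(-456))/(-426310) = 466521/(-465793) + 1/(-426310) = 466521*(-1/465793) + 1*(-1/426310) = -466521/465793 - 1/426310 = -198883033303/198572213830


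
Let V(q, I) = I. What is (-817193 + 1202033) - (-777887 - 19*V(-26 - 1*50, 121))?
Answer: 1165026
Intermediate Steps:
(-817193 + 1202033) - (-777887 - 19*V(-26 - 1*50, 121)) = (-817193 + 1202033) - (-777887 - 19*121) = 384840 - (-777887 - 2299) = 384840 - 1*(-780186) = 384840 + 780186 = 1165026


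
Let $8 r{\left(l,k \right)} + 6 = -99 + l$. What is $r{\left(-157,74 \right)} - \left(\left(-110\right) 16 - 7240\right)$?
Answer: $\frac{35869}{4} \approx 8967.3$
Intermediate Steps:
$r{\left(l,k \right)} = - \frac{105}{8} + \frac{l}{8}$ ($r{\left(l,k \right)} = - \frac{3}{4} + \frac{-99 + l}{8} = - \frac{3}{4} + \left(- \frac{99}{8} + \frac{l}{8}\right) = - \frac{105}{8} + \frac{l}{8}$)
$r{\left(-157,74 \right)} - \left(\left(-110\right) 16 - 7240\right) = \left(- \frac{105}{8} + \frac{1}{8} \left(-157\right)\right) - \left(\left(-110\right) 16 - 7240\right) = \left(- \frac{105}{8} - \frac{157}{8}\right) - \left(-1760 - 7240\right) = - \frac{131}{4} - -9000 = - \frac{131}{4} + 9000 = \frac{35869}{4}$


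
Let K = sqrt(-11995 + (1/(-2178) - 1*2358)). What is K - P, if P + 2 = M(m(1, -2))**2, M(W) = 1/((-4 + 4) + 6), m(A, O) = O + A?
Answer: 71/36 + I*sqrt(62521670)/66 ≈ 1.9722 + 119.8*I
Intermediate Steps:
m(A, O) = A + O
M(W) = 1/6 (M(W) = 1/(0 + 6) = 1/6)
P = -71/36 (P = -2 + (1/6)**2 = -2 + 1/36 = -71/36 ≈ -1.9722)
K = I*sqrt(62521670)/66 (K = sqrt(-11995 + (-1/2178 - 2358)) = sqrt(-11995 - 5135725/2178) = sqrt(-31260835/2178) = I*sqrt(62521670)/66 ≈ 119.8*I)
K - P = I*sqrt(62521670)/66 - 1*(-71/36) = I*sqrt(62521670)/66 + 71/36 = 71/36 + I*sqrt(62521670)/66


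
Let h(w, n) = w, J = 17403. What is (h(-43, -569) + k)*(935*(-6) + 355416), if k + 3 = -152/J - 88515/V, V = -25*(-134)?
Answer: -49237970152309/1943335 ≈ -2.5337e+7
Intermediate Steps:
V = 3350
k = -343167179/11660010 (k = -3 + (-152/17403 - 88515/3350) = -3 + (-152*1/17403 - 88515*1/3350) = -3 + (-152/17403 - 17703/670) = -3 - 308187149/11660010 = -343167179/11660010 ≈ -29.431)
(h(-43, -569) + k)*(935*(-6) + 355416) = (-43 - 343167179/11660010)*(935*(-6) + 355416) = -844547609*(-5610 + 355416)/11660010 = -844547609/11660010*349806 = -49237970152309/1943335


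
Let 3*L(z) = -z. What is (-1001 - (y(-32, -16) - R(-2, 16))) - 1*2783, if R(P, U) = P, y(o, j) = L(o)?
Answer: -11390/3 ≈ -3796.7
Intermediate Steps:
L(z) = -z/3 (L(z) = (-z)/3 = -z/3)
y(o, j) = -o/3
(-1001 - (y(-32, -16) - R(-2, 16))) - 1*2783 = (-1001 - (-⅓*(-32) - 1*(-2))) - 1*2783 = (-1001 - (32/3 + 2)) - 2783 = (-1001 - 1*38/3) - 2783 = (-1001 - 38/3) - 2783 = -3041/3 - 2783 = -11390/3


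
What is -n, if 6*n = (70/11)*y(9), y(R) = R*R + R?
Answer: -1050/11 ≈ -95.455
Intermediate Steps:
y(R) = R + R² (y(R) = R² + R = R + R²)
n = 1050/11 (n = ((70/11)*(9*(1 + 9)))/6 = (((1/11)*70)*(9*10))/6 = ((70/11)*90)/6 = (⅙)*(6300/11) = 1050/11 ≈ 95.455)
-n = -1*1050/11 = -1050/11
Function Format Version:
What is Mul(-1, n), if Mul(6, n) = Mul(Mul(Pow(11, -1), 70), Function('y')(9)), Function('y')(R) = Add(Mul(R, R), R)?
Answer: Rational(-1050, 11) ≈ -95.455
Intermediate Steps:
Function('y')(R) = Add(R, Pow(R, 2)) (Function('y')(R) = Add(Pow(R, 2), R) = Add(R, Pow(R, 2)))
n = Rational(1050, 11) (n = Mul(Rational(1, 6), Mul(Mul(Pow(11, -1), 70), Mul(9, Add(1, 9)))) = Mul(Rational(1, 6), Mul(Mul(Rational(1, 11), 70), Mul(9, 10))) = Mul(Rational(1, 6), Mul(Rational(70, 11), 90)) = Mul(Rational(1, 6), Rational(6300, 11)) = Rational(1050, 11) ≈ 95.455)
Mul(-1, n) = Mul(-1, Rational(1050, 11)) = Rational(-1050, 11)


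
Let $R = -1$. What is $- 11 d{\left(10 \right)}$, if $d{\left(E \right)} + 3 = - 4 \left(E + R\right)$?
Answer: $429$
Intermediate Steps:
$d{\left(E \right)} = 1 - 4 E$ ($d{\left(E \right)} = -3 - 4 \left(E - 1\right) = -3 - 4 \left(-1 + E\right) = -3 - \left(-4 + 4 E\right) = 1 - 4 E$)
$- 11 d{\left(10 \right)} = - 11 \left(1 - 40\right) = \left(-11\right) \left(-39\right) = 429$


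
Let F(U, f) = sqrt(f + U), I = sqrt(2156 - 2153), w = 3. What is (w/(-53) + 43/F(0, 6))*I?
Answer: sqrt(3)*(-18 + 2279*sqrt(6))/318 ≈ 30.308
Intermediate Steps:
I = sqrt(3) ≈ 1.7320
F(U, f) = sqrt(U + f)
(w/(-53) + 43/F(0, 6))*I = (3/(-53) + 43/(sqrt(0 + 6)))*sqrt(3) = (3*(-1/53) + 43/(sqrt(6)))*sqrt(3) = (-3/53 + 43*(sqrt(6)/6))*sqrt(3) = (-3/53 + 43*sqrt(6)/6)*sqrt(3) = sqrt(3)*(-3/53 + 43*sqrt(6)/6)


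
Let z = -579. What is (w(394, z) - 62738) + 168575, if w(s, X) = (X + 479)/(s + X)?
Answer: 3915989/37 ≈ 1.0584e+5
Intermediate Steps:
w(s, X) = (479 + X)/(X + s)
(w(394, z) - 62738) + 168575 = ((479 - 579)/(-579 + 394) - 62738) + 168575 = (-100/(-185) - 62738) + 168575 = (-1/185*(-100) - 62738) + 168575 = (20/37 - 62738) + 168575 = -2321286/37 + 168575 = 3915989/37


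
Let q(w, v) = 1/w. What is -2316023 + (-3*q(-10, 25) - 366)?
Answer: -23163887/10 ≈ -2.3164e+6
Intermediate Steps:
-2316023 + (-3*q(-10, 25) - 366) = -2316023 + (-3/(-10) - 366) = -2316023 + (-3*(-⅒) - 366) = -2316023 + (3/10 - 366) = -2316023 - 3657/10 = -23163887/10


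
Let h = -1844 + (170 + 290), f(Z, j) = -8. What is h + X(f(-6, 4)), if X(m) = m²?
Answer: -1320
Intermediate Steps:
h = -1384 (h = -1844 + 460 = -1384)
h + X(f(-6, 4)) = -1384 + (-8)² = -1384 + 64 = -1320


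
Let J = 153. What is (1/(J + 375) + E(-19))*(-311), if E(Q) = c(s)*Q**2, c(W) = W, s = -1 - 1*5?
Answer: 355674217/528 ≈ 6.7363e+5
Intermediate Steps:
s = -6 (s = -1 - 5 = -6)
E(Q) = -6*Q**2
(1/(J + 375) + E(-19))*(-311) = (1/(153 + 375) - 6*(-19)**2)*(-311) = (1/528 - 6*361)*(-311) = (1/528 - 2166)*(-311) = -1143647/528*(-311) = 355674217/528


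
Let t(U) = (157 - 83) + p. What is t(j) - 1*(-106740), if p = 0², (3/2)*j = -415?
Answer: 106814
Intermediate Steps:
j = -830/3 (j = (⅔)*(-415) = -830/3 ≈ -276.67)
p = 0
t(U) = 74 (t(U) = (157 - 83) + 0 = 74 + 0 = 74)
t(j) - 1*(-106740) = 74 - 1*(-106740) = 74 + 106740 = 106814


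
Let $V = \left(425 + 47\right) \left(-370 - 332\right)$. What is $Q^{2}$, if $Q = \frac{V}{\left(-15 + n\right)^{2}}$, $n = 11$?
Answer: $428862681$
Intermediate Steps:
$V = -331344$ ($V = 472 \left(-702\right) = -331344$)
$Q = -20709$ ($Q = - \frac{331344}{\left(-15 + 11\right)^{2}} = - \frac{331344}{\left(-4\right)^{2}} = - \frac{331344}{16} = \left(-331344\right) \frac{1}{16} = -20709$)
$Q^{2} = \left(-20709\right)^{2} = 428862681$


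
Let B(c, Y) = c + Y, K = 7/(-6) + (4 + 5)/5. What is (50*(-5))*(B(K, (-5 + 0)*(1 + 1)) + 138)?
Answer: -96475/3 ≈ -32158.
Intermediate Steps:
K = 19/30 (K = 7*(-1/6) + 9*(1/5) = -7/6 + 9/5 = 19/30 ≈ 0.63333)
B(c, Y) = Y + c
(50*(-5))*(B(K, (-5 + 0)*(1 + 1)) + 138) = (50*(-5))*(((-5 + 0)*(1 + 1) + 19/30) + 138) = -250*((-5*2 + 19/30) + 138) = -250*((-10 + 19/30) + 138) = -250*(-281/30 + 138) = -250*3859/30 = -96475/3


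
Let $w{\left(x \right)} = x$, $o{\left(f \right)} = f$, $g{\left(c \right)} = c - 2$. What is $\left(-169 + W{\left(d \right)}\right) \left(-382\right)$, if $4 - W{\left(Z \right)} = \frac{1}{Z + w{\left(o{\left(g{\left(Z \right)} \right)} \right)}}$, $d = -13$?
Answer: $\frac{882229}{14} \approx 63016.0$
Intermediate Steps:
$g{\left(c \right)} = -2 + c$
$W{\left(Z \right)} = 4 - \frac{1}{-2 + 2 Z}$ ($W{\left(Z \right)} = 4 - \frac{1}{Z + \left(-2 + Z\right)} = 4 - \frac{1}{-2 + 2 Z}$)
$\left(-169 + W{\left(d \right)}\right) \left(-382\right) = \left(-169 + \frac{-9 + 8 \left(-13\right)}{2 \left(-1 - 13\right)}\right) \left(-382\right) = \left(-169 + \frac{-9 - 104}{2 \left(-14\right)}\right) \left(-382\right) = \left(-169 + \frac{1}{2} \left(- \frac{1}{14}\right) \left(-113\right)\right) \left(-382\right) = \left(-169 + \frac{113}{28}\right) \left(-382\right) = \left(- \frac{4619}{28}\right) \left(-382\right) = \frac{882229}{14}$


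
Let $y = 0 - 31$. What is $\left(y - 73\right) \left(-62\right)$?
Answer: $6448$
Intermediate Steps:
$y = -31$
$\left(y - 73\right) \left(-62\right) = \left(-31 - 73\right) \left(-62\right) = \left(-104\right) \left(-62\right) = 6448$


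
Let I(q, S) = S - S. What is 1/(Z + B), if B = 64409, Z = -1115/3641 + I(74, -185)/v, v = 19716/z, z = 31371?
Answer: 3641/234512054 ≈ 1.5526e-5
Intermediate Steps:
v = 6572/10457 (v = 19716/31371 = 19716*(1/31371) = 6572/10457 ≈ 0.62848)
I(q, S) = 0
Z = -1115/3641 (Z = -1115/3641 + 0/(6572/10457) = -1115*1/3641 + 0*(10457/6572) = -1115/3641 + 0 = -1115/3641 ≈ -0.30623)
1/(Z + B) = 1/(-1115/3641 + 64409) = 1/(234512054/3641) = 3641/234512054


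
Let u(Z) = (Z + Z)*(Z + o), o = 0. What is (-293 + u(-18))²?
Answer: 126025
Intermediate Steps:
u(Z) = 2*Z² (u(Z) = (Z + Z)*(Z + 0) = (2*Z)*Z = 2*Z²)
(-293 + u(-18))² = (-293 + 2*(-18)²)² = (-293 + 2*324)² = (-293 + 648)² = 355² = 126025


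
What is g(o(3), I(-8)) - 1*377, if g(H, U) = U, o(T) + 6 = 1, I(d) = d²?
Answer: -313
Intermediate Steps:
o(T) = -5 (o(T) = -6 + 1 = -5)
g(o(3), I(-8)) - 1*377 = (-8)² - 1*377 = 64 - 377 = -313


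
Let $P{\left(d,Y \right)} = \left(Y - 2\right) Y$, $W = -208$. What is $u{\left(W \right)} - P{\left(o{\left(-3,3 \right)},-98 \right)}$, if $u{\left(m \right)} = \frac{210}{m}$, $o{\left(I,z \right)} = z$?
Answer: $- \frac{1019305}{104} \approx -9801.0$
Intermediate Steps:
$P{\left(d,Y \right)} = Y \left(-2 + Y\right)$ ($P{\left(d,Y \right)} = \left(-2 + Y\right) Y = Y \left(-2 + Y\right)$)
$u{\left(W \right)} - P{\left(o{\left(-3,3 \right)},-98 \right)} = \frac{210}{-208} - - 98 \left(-2 - 98\right) = 210 \left(- \frac{1}{208}\right) - \left(-98\right) \left(-100\right) = - \frac{105}{104} - 9800 = - \frac{1019305}{104}$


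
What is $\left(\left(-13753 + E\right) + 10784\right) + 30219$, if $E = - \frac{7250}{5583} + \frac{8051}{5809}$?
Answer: $\frac{883765214233}{32431647} \approx 27250.0$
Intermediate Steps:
$E = \frac{2833483}{32431647}$ ($E = \left(-7250\right) \frac{1}{5583} + 8051 \cdot \frac{1}{5809} = - \frac{7250}{5583} + \frac{8051}{5809} = \frac{2833483}{32431647} \approx 0.087368$)
$\left(\left(-13753 + E\right) + 10784\right) + 30219 = \left(\left(-13753 + \frac{2833483}{32431647}\right) + 10784\right) + 30219 = \left(- \frac{446029607708}{32431647} + 10784\right) + 30219 = - \frac{96286726460}{32431647} + 30219 = \frac{883765214233}{32431647}$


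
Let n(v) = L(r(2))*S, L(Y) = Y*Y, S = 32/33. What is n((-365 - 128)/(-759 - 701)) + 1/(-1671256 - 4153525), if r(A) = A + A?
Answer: 2982287839/192217773 ≈ 15.515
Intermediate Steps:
r(A) = 2*A
S = 32/33 (S = 32*(1/33) = 32/33 ≈ 0.96970)
L(Y) = Y²
n(v) = 512/33 (n(v) = (2*2)²*(32/33) = 4²*(32/33) = 16*(32/33) = 512/33)
n((-365 - 128)/(-759 - 701)) + 1/(-1671256 - 4153525) = 512/33 + 1/(-1671256 - 4153525) = 512/33 + 1/(-5824781) = 512/33 - 1/5824781 = 2982287839/192217773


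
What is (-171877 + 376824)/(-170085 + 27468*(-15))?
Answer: -204947/582105 ≈ -0.35208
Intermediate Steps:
(-171877 + 376824)/(-170085 + 27468*(-15)) = 204947/(-170085 - 412020) = 204947/(-582105) = 204947*(-1/582105) = -204947/582105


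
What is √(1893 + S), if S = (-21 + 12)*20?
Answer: √1713 ≈ 41.388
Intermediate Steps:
S = -180 (S = -9*20 = -180)
√(1893 + S) = √(1893 - 180) = √1713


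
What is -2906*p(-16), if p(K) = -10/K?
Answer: -7265/4 ≈ -1816.3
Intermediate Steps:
-2906*p(-16) = -(-29060)/(-16) = -(-29060)*(-1)/16 = -2906*5/8 = -7265/4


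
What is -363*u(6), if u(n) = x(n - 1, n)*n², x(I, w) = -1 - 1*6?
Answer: 91476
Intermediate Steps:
x(I, w) = -7 (x(I, w) = -1 - 6 = -7)
u(n) = -7*n²
-363*u(6) = -(-2541)*6² = -(-2541)*36 = -363*(-252) = 91476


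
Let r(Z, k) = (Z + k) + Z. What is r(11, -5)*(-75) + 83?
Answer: -1192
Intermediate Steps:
r(Z, k) = k + 2*Z
r(11, -5)*(-75) + 83 = (-5 + 2*11)*(-75) + 83 = (-5 + 22)*(-75) + 83 = 17*(-75) + 83 = -1275 + 83 = -1192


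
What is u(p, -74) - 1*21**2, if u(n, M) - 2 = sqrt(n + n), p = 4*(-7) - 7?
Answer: -439 + I*sqrt(70) ≈ -439.0 + 8.3666*I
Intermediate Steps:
p = -35 (p = -28 - 7 = -35)
u(n, M) = 2 + sqrt(2)*sqrt(n) (u(n, M) = 2 + sqrt(n + n) = 2 + sqrt(2*n) = 2 + sqrt(2)*sqrt(n))
u(p, -74) - 1*21**2 = (2 + sqrt(2)*sqrt(-35)) - 1*21**2 = (2 + sqrt(2)*(I*sqrt(35))) - 1*441 = (2 + I*sqrt(70)) - 441 = -439 + I*sqrt(70)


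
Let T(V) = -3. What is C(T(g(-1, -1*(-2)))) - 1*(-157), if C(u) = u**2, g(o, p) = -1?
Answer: 166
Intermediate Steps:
C(T(g(-1, -1*(-2)))) - 1*(-157) = (-3)**2 - 1*(-157) = 9 + 157 = 166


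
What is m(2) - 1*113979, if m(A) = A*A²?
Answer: -113971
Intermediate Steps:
m(A) = A³
m(2) - 1*113979 = 2³ - 1*113979 = 8 - 113979 = -113971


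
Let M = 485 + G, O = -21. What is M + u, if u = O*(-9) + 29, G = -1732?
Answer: -1029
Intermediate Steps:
u = 218 (u = -21*(-9) + 29 = 189 + 29 = 218)
M = -1247 (M = 485 - 1732 = -1247)
M + u = -1247 + 218 = -1029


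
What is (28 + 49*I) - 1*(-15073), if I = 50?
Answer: 17551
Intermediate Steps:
(28 + 49*I) - 1*(-15073) = (28 + 49*50) - 1*(-15073) = (28 + 2450) + 15073 = 2478 + 15073 = 17551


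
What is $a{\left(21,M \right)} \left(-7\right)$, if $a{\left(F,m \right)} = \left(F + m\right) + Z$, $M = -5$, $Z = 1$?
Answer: $-119$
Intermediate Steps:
$a{\left(F,m \right)} = 1 + F + m$ ($a{\left(F,m \right)} = \left(F + m\right) + 1 = 1 + F + m$)
$a{\left(21,M \right)} \left(-7\right) = \left(1 + 21 - 5\right) \left(-7\right) = 17 \left(-7\right) = -119$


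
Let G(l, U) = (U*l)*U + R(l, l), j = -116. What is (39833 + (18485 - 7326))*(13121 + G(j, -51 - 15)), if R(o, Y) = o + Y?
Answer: -25108817744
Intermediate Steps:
R(o, Y) = Y + o
G(l, U) = 2*l + l*U² (G(l, U) = (U*l)*U + (l + l) = l*U² + 2*l = 2*l + l*U²)
(39833 + (18485 - 7326))*(13121 + G(j, -51 - 15)) = (39833 + (18485 - 7326))*(13121 - 116*(2 + (-51 - 15)²)) = (39833 + 11159)*(13121 - 116*(2 + (-66)²)) = 50992*(13121 - 116*(2 + 4356)) = 50992*(13121 - 116*4358) = 50992*(13121 - 505528) = 50992*(-492407) = -25108817744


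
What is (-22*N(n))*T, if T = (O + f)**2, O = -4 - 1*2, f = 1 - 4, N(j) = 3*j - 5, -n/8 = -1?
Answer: -33858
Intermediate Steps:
n = 8 (n = -8*(-1) = 8)
N(j) = -5 + 3*j
f = -3
O = -6 (O = -4 - 2 = -6)
T = 81 (T = (-6 - 3)**2 = (-9)**2 = 81)
(-22*N(n))*T = -22*(-5 + 3*8)*81 = -22*(-5 + 24)*81 = -22*19*81 = -418*81 = -33858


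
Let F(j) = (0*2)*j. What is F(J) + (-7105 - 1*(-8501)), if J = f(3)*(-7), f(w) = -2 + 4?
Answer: 1396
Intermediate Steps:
f(w) = 2
J = -14 (J = 2*(-7) = -14)
F(j) = 0 (F(j) = 0*j = 0)
F(J) + (-7105 - 1*(-8501)) = 0 + (-7105 - 1*(-8501)) = 0 + (-7105 + 8501) = 0 + 1396 = 1396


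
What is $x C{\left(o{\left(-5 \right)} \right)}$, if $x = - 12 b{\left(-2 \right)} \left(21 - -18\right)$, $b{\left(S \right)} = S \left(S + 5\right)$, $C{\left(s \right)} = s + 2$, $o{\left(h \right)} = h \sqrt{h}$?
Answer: $5616 - 14040 i \sqrt{5} \approx 5616.0 - 31394.0 i$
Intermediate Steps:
$o{\left(h \right)} = h^{\frac{3}{2}}$
$C{\left(s \right)} = 2 + s$
$b{\left(S \right)} = S \left(5 + S\right)$
$x = 2808$ ($x = - 12 \left(- 2 \left(5 - 2\right)\right) \left(21 - -18\right) = - 12 \left(\left(-2\right) 3\right) \left(21 + 18\right) = \left(-12\right) \left(-6\right) 39 = 72 \cdot 39 = 2808$)
$x C{\left(o{\left(-5 \right)} \right)} = 2808 \left(2 + \left(-5\right)^{\frac{3}{2}}\right) = 2808 \left(2 - 5 i \sqrt{5}\right) = 5616 - 14040 i \sqrt{5}$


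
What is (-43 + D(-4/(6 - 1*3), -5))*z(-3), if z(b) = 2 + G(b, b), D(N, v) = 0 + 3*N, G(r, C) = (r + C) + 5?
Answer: -47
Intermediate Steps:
G(r, C) = 5 + C + r (G(r, C) = (C + r) + 5 = 5 + C + r)
D(N, v) = 3*N
z(b) = 7 + 2*b (z(b) = 2 + (5 + b + b) = 2 + (5 + 2*b) = 7 + 2*b)
(-43 + D(-4/(6 - 1*3), -5))*z(-3) = (-43 + 3*(-4/(6 - 1*3)))*(7 + 2*(-3)) = (-43 + 3*(-4/(6 - 3)))*(7 - 6) = (-43 + 3*(-4/3))*1 = (-43 - 4)*1 = -47*1 = -47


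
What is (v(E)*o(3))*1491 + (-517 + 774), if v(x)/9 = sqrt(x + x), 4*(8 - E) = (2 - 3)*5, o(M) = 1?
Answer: 257 + 13419*sqrt(74)/2 ≈ 57974.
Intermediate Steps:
E = 37/4 (E = 8 - (2 - 3)*5/4 = 8 - (-1)*5/4 = 8 - 1/4*(-5) = 8 + 5/4 = 37/4 ≈ 9.2500)
v(x) = 9*sqrt(2)*sqrt(x) (v(x) = 9*sqrt(x + x) = 9*sqrt(2*x) = 9*(sqrt(2)*sqrt(x)) = 9*sqrt(2)*sqrt(x))
(v(E)*o(3))*1491 + (-517 + 774) = ((9*sqrt(2)*sqrt(37/4))*1)*1491 + (-517 + 774) = ((9*sqrt(2)*(sqrt(37)/2))*1)*1491 + 257 = ((9*sqrt(74)/2)*1)*1491 + 257 = (9*sqrt(74)/2)*1491 + 257 = 13419*sqrt(74)/2 + 257 = 257 + 13419*sqrt(74)/2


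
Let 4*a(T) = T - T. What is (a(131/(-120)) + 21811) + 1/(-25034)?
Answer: 546016573/25034 ≈ 21811.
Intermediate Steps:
a(T) = 0 (a(T) = (T - T)/4 = (1/4)*0 = 0)
(a(131/(-120)) + 21811) + 1/(-25034) = (0 + 21811) + 1/(-25034) = 21811 - 1/25034 = 546016573/25034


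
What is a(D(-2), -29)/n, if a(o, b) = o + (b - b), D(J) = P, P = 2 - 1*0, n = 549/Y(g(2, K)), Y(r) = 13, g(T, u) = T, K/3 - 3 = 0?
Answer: 26/549 ≈ 0.047359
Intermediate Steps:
K = 9 (K = 9 + 3*0 = 9 + 0 = 9)
n = 549/13 ≈ 42.231
P = 2 (P = 2 + 0 = 2)
D(J) = 2
a(o, b) = o (a(o, b) = o + 0 = o)
a(D(-2), -29)/n = 2/(549/13) = 2*(13/549) = 26/549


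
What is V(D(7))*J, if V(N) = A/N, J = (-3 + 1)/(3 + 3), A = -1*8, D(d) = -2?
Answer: -4/3 ≈ -1.3333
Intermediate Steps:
A = -8
J = -⅓ (J = -2/6 = -2*⅙ = -⅓ ≈ -0.33333)
V(N) = -8/N
V(D(7))*J = -8/(-2)*(-⅓) = -8*(-½)*(-⅓) = 4*(-⅓) = -4/3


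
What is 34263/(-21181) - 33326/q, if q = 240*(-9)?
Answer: 315934963/22875480 ≈ 13.811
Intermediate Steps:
q = -2160
34263/(-21181) - 33326/q = 34263/(-21181) - 33326/(-2160) = 34263*(-1/21181) - 33326*(-1/2160) = -34263/21181 + 16663/1080 = 315934963/22875480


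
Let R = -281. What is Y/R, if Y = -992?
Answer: 992/281 ≈ 3.5303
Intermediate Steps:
Y/R = -992/(-281) = -992*(-1/281) = 992/281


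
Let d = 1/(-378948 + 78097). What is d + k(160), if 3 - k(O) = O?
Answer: -47233608/300851 ≈ -157.00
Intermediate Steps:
k(O) = 3 - O
d = -1/300851 (d = 1/(-300851) = -1/300851 ≈ -3.3239e-6)
d + k(160) = -1/300851 + (3 - 1*160) = -1/300851 + (3 - 160) = -1/300851 - 157 = -47233608/300851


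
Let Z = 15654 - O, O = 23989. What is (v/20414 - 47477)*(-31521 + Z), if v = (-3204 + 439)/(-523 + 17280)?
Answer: 323646834331032008/171038699 ≈ 1.8922e+9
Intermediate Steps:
v = -2765/16757 ≈ -0.16501
Z = -8335 (Z = 15654 - 1*23989 = 15654 - 23989 = -8335)
(v/20414 - 47477)*(-31521 + Z) = (-2765/16757/20414 - 47477)*(-31521 - 8335) = (-2765/16757*1/20414 - 47477)*(-39856) = (-2765/342077398 - 47477)*(-39856) = -16240808627611/342077398*(-39856) = 323646834331032008/171038699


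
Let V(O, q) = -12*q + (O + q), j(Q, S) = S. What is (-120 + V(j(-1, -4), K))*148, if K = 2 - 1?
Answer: -19980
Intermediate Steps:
K = 1
V(O, q) = O - 11*q
(-120 + V(j(-1, -4), K))*148 = (-120 + (-4 - 11*1))*148 = (-120 + (-4 - 11))*148 = (-120 - 15)*148 = -135*148 = -19980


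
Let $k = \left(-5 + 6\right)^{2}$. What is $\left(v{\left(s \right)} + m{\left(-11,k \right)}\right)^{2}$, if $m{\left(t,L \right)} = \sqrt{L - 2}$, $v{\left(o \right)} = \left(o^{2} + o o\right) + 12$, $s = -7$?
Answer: $\left(110 + i\right)^{2} \approx 12099.0 + 220.0 i$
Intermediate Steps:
$v{\left(o \right)} = 12 + 2 o^{2}$ ($v{\left(o \right)} = \left(o^{2} + o^{2}\right) + 12 = 2 o^{2} + 12 = 12 + 2 o^{2}$)
$k = 1$ ($k = 1^{2} = 1$)
$m{\left(t,L \right)} = \sqrt{-2 + L}$
$\left(v{\left(s \right)} + m{\left(-11,k \right)}\right)^{2} = \left(\left(12 + 2 \left(-7\right)^{2}\right) + \sqrt{-2 + 1}\right)^{2} = \left(\left(12 + 2 \cdot 49\right) + \sqrt{-1}\right)^{2} = \left(\left(12 + 98\right) + i\right)^{2} = \left(110 + i\right)^{2}$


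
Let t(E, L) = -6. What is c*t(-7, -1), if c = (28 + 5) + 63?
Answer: -576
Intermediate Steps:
c = 96 (c = 33 + 63 = 96)
c*t(-7, -1) = 96*(-6) = -576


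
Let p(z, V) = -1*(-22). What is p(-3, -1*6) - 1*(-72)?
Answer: 94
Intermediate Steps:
p(z, V) = 22
p(-3, -1*6) - 1*(-72) = 22 - 1*(-72) = 22 + 72 = 94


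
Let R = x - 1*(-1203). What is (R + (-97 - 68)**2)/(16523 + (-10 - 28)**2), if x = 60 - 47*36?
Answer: 8932/5989 ≈ 1.4914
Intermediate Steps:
x = -1632 (x = 60 - 1692 = -1632)
R = -429 (R = -1632 - 1*(-1203) = -1632 + 1203 = -429)
(R + (-97 - 68)**2)/(16523 + (-10 - 28)**2) = (-429 + (-97 - 68)**2)/(16523 + (-10 - 28)**2) = (-429 + (-165)**2)/(16523 + (-38)**2) = (-429 + 27225)/(16523 + 1444) = 26796/17967 = 26796*(1/17967) = 8932/5989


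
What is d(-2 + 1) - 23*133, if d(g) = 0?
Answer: -3059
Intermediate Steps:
d(-2 + 1) - 23*133 = 0 - 23*133 = 0 - 3059 = -3059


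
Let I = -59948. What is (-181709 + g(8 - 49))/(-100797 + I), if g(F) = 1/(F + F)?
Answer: 14900139/13181090 ≈ 1.1304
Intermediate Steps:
g(F) = 1/(2*F)
(-181709 + g(8 - 49))/(-100797 + I) = (-181709 + 1/(2*(8 - 49)))/(-100797 - 59948) = (-181709 + (½)/(-41))/(-160745) = (-181709 + (½)*(-1/41))*(-1/160745) = (-181709 - 1/82)*(-1/160745) = -14900139/82*(-1/160745) = 14900139/13181090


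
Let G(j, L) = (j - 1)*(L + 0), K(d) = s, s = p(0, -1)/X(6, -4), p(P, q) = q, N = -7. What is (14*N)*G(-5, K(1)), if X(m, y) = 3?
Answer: -196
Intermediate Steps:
s = -⅓ (s = -1/3 = -1*⅓ = -⅓ ≈ -0.33333)
K(d) = -⅓
G(j, L) = L*(-1 + j) (G(j, L) = (-1 + j)*L = L*(-1 + j))
(14*N)*G(-5, K(1)) = (14*(-7))*(-(-1 - 5)/3) = -(-98)*(-6)/3 = -98*2 = -196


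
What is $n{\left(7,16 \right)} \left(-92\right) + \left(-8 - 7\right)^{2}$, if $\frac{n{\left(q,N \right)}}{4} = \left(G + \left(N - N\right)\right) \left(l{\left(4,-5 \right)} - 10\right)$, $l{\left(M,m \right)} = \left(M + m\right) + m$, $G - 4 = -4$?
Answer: $225$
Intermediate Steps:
$G = 0$ ($G = 4 - 4 = 0$)
$l{\left(M,m \right)} = M + 2 m$
$n{\left(q,N \right)} = 0$ ($n{\left(q,N \right)} = 4 \left(0 + \left(N - N\right)\right) \left(\left(4 + 2 \left(-5\right)\right) - 10\right) = 4 \left(0 + 0\right) \left(\left(4 - 10\right) - 10\right) = 4 \cdot 0 \left(-6 - 10\right) = 4 \cdot 0 \left(-16\right) = 4 \cdot 0 = 0$)
$n{\left(7,16 \right)} \left(-92\right) + \left(-8 - 7\right)^{2} = 0 \left(-92\right) + \left(-8 - 7\right)^{2} = 0 + \left(-15\right)^{2} = 0 + 225 = 225$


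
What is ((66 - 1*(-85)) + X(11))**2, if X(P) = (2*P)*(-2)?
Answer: 11449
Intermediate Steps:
X(P) = -4*P
((66 - 1*(-85)) + X(11))**2 = ((66 - 1*(-85)) - 4*11)**2 = ((66 + 85) - 44)**2 = (151 - 44)**2 = 107**2 = 11449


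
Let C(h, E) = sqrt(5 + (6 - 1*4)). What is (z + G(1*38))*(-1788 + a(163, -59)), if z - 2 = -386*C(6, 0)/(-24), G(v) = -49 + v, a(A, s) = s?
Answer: 16623 - 356471*sqrt(7)/12 ≈ -61972.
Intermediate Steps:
C(h, E) = sqrt(7) (C(h, E) = sqrt(5 + (6 - 4)) = sqrt(5 + 2) = sqrt(7))
z = 2 + 193*sqrt(7)/12 (z = 2 - 386*sqrt(7)/(-24) = 2 - 386*sqrt(7)*(-1)/24 = 2 - (-193)*sqrt(7)/12 = 2 + 193*sqrt(7)/12 ≈ 44.552)
(z + G(1*38))*(-1788 + a(163, -59)) = ((2 + 193*sqrt(7)/12) + (-49 + 1*38))*(-1788 - 59) = ((2 + 193*sqrt(7)/12) + (-49 + 38))*(-1847) = ((2 + 193*sqrt(7)/12) - 11)*(-1847) = (-9 + 193*sqrt(7)/12)*(-1847) = 16623 - 356471*sqrt(7)/12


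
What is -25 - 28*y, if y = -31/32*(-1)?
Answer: -417/8 ≈ -52.125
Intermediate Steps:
y = 31/32 (y = -31*1/32*(-1) = -31/32*(-1) = 31/32 ≈ 0.96875)
-25 - 28*y = -25 - 28*31/32 = -25 - 217/8 = -417/8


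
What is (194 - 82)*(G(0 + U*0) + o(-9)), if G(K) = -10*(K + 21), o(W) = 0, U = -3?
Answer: -23520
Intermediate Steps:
G(K) = -210 - 10*K (G(K) = -10*(21 + K) = -210 - 10*K)
(194 - 82)*(G(0 + U*0) + o(-9)) = (194 - 82)*((-210 - 10*(0 - 3*0)) + 0) = 112*((-210 - 10*(0 + 0)) + 0) = 112*((-210 - 10*0) + 0) = 112*((-210 + 0) + 0) = 112*(-210 + 0) = 112*(-210) = -23520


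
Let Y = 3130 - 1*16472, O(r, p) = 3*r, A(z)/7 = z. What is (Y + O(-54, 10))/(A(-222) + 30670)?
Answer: -3376/7279 ≈ -0.46380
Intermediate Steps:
A(z) = 7*z
Y = -13342 (Y = 3130 - 16472 = -13342)
(Y + O(-54, 10))/(A(-222) + 30670) = (-13342 + 3*(-54))/(7*(-222) + 30670) = (-13342 - 162)/(-1554 + 30670) = -13504/29116 = -13504*1/29116 = -3376/7279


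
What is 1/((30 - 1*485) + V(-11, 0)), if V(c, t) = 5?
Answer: -1/450 ≈ -0.0022222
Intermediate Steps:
1/((30 - 1*485) + V(-11, 0)) = 1/((30 - 1*485) + 5) = 1/((30 - 485) + 5) = 1/(-455 + 5) = 1/(-450) = -1/450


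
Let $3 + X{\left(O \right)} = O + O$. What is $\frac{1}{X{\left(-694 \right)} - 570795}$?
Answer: $- \frac{1}{572186} \approx -1.7477 \cdot 10^{-6}$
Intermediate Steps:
$X{\left(O \right)} = -3 + 2 O$ ($X{\left(O \right)} = -3 + \left(O + O\right) = -3 + 2 O$)
$\frac{1}{X{\left(-694 \right)} - 570795} = \frac{1}{\left(-3 + 2 \left(-694\right)\right) - 570795} = \frac{1}{\left(-3 - 1388\right) - 570795} = \frac{1}{-1391 - 570795} = \frac{1}{-572186} = - \frac{1}{572186}$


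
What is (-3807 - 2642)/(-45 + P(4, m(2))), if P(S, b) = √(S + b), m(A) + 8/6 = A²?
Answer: 174123/1211 + 12898*√15/6055 ≈ 152.03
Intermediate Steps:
m(A) = -4/3 + A²
(-3807 - 2642)/(-45 + P(4, m(2))) = (-3807 - 2642)/(-45 + √(4 + (-4/3 + 2²))) = -6449/(-45 + √(4 + (-4/3 + 4))) = -6449/(-45 + √(4 + 8/3)) = -6449/(-45 + √(20/3)) = -6449/(-45 + 2*√15/3)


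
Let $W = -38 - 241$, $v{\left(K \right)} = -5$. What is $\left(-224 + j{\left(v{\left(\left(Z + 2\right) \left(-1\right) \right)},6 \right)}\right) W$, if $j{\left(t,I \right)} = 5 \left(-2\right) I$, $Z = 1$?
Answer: $79236$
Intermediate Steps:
$W = -279$ ($W = -38 - 241 = -279$)
$j{\left(t,I \right)} = - 10 I$
$\left(-224 + j{\left(v{\left(\left(Z + 2\right) \left(-1\right) \right)},6 \right)}\right) W = \left(-224 - 60\right) \left(-279\right) = \left(-284\right) \left(-279\right) = 79236$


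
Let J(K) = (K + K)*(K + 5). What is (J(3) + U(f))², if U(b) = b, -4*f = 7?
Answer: 34225/16 ≈ 2139.1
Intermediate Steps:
f = -7/4 (f = -¼*7 = -7/4 ≈ -1.7500)
J(K) = 2*K*(5 + K) (J(K) = (2*K)*(5 + K) = 2*K*(5 + K))
(J(3) + U(f))² = (2*3*(5 + 3) - 7/4)² = (2*3*8 - 7/4)² = (48 - 7/4)² = (185/4)² = 34225/16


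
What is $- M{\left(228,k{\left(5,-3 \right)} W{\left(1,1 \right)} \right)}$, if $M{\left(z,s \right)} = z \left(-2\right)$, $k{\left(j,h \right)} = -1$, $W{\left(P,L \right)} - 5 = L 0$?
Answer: $456$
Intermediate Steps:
$W{\left(P,L \right)} = 5$ ($W{\left(P,L \right)} = 5 + L 0 = 5 + 0 = 5$)
$M{\left(z,s \right)} = - 2 z$
$- M{\left(228,k{\left(5,-3 \right)} W{\left(1,1 \right)} \right)} = - \left(-2\right) 228 = \left(-1\right) \left(-456\right) = 456$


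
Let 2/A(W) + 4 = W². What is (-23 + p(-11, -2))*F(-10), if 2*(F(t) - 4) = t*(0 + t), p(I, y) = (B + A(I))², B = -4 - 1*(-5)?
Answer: -601372/507 ≈ -1186.1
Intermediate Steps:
A(W) = 2/(-4 + W²)
B = 1 (B = -4 + 5 = 1)
p(I, y) = (1 + 2/(-4 + I²))²
F(t) = 4 + t²/2 (F(t) = 4 + (t*(0 + t))/2 = 4 + (t*t)/2 = 4 + t²/2)
(-23 + p(-11, -2))*F(-10) = (-23 + (-2 + (-11)²)²/(-4 + (-11)²)²)*(4 + (½)*(-10)²) = (-23 + (-2 + 121)²/(-4 + 121)²)*(4 + (½)*100) = (-23 + 119²/117²)*(4 + 50) = (-23 + (1/13689)*14161)*54 = (-23 + 14161/13689)*54 = -300686/13689*54 = -601372/507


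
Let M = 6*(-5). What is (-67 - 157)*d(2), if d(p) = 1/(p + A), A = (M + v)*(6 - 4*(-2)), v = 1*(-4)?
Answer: 112/237 ≈ 0.47257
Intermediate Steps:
v = -4
M = -30
A = -476 (A = (-30 - 4)*(6 - 4*(-2)) = -34*(6 + 8) = -34*14 = -476)
d(p) = 1/(-476 + p) (d(p) = 1/(p - 476) = 1/(-476 + p))
(-67 - 157)*d(2) = (-67 - 157)/(-476 + 2) = -224/(-474) = -224*(-1/474) = 112/237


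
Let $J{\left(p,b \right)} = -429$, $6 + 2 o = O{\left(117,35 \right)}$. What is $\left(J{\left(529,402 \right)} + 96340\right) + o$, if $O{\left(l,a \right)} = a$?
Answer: $\frac{191851}{2} \approx 95926.0$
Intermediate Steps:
$o = \frac{29}{2}$ ($o = -3 + \frac{1}{2} \cdot 35 = -3 + \frac{35}{2} = \frac{29}{2} \approx 14.5$)
$\left(J{\left(529,402 \right)} + 96340\right) + o = \left(-429 + 96340\right) + \frac{29}{2} = 95911 + \frac{29}{2} = \frac{191851}{2}$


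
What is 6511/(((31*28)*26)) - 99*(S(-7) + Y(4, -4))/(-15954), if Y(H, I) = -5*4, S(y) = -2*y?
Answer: 15078517/60008312 ≈ 0.25127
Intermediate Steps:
Y(H, I) = -20
6511/(((31*28)*26)) - 99*(S(-7) + Y(4, -4))/(-15954) = 6511/(((31*28)*26)) - 99*(-2*(-7) - 20)/(-15954) = 6511/((868*26)) - 99*(14 - 20)*(-1/15954) = 6511/22568 - 99*(-6)*(-1/15954) = 6511*(1/22568) + 594*(-1/15954) = 6511/22568 - 99/2659 = 15078517/60008312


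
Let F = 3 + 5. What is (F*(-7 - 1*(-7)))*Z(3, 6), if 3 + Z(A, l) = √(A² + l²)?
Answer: 0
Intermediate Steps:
Z(A, l) = -3 + √(A² + l²)
F = 8
(F*(-7 - 1*(-7)))*Z(3, 6) = (8*(-7 - 1*(-7)))*(-3 + √(3² + 6²)) = (8*(-7 + 7))*(-3 + √(9 + 36)) = (8*0)*(-3 + √45) = 0*(-3 + 3*√5) = 0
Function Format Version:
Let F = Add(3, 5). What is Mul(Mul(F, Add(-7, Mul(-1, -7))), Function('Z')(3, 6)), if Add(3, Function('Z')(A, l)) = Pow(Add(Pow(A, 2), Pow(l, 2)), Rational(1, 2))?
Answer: 0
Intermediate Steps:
Function('Z')(A, l) = Add(-3, Pow(Add(Pow(A, 2), Pow(l, 2)), Rational(1, 2)))
F = 8
Mul(Mul(F, Add(-7, Mul(-1, -7))), Function('Z')(3, 6)) = Mul(Mul(8, Add(-7, Mul(-1, -7))), Add(-3, Pow(Add(Pow(3, 2), Pow(6, 2)), Rational(1, 2)))) = Mul(Mul(8, Add(-7, 7)), Add(-3, Pow(Add(9, 36), Rational(1, 2)))) = Mul(Mul(8, 0), Add(-3, Pow(45, Rational(1, 2)))) = Mul(0, Add(-3, Mul(3, Pow(5, Rational(1, 2))))) = 0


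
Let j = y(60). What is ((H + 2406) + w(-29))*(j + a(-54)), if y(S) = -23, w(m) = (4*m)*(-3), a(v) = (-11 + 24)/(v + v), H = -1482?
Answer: -264682/9 ≈ -29409.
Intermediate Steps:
a(v) = 13/(2*v) (a(v) = 13/((2*v)) = 13*(1/(2*v)) = 13/(2*v))
w(m) = -12*m
j = -23
((H + 2406) + w(-29))*(j + a(-54)) = ((-1482 + 2406) - 12*(-29))*(-23 + (13/2)/(-54)) = (924 + 348)*(-23 + (13/2)*(-1/54)) = 1272*(-23 - 13/108) = 1272*(-2497/108) = -264682/9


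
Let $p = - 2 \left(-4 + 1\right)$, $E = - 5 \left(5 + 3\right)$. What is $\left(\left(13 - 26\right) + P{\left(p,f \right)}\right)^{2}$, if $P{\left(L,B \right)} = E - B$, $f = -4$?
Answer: $2401$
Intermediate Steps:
$E = -40$ ($E = \left(-5\right) 8 = -40$)
$p = 6$ ($p = \left(-2\right) \left(-3\right) = 6$)
$P{\left(L,B \right)} = -40 - B$
$\left(\left(13 - 26\right) + P{\left(p,f \right)}\right)^{2} = \left(\left(13 - 26\right) - 36\right)^{2} = \left(\left(13 - 26\right) + \left(-40 + 4\right)\right)^{2} = \left(-13 - 36\right)^{2} = \left(-49\right)^{2} = 2401$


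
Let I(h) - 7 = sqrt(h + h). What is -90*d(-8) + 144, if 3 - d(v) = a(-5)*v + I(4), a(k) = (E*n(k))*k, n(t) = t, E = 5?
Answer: -89496 + 180*sqrt(2) ≈ -89242.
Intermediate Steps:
a(k) = 5*k**2 (a(k) = (5*k)*k = 5*k**2)
I(h) = 7 + sqrt(2)*sqrt(h) (I(h) = 7 + sqrt(h + h) = 7 + sqrt(2*h) = 7 + sqrt(2)*sqrt(h))
d(v) = -4 - 125*v - 2*sqrt(2) (d(v) = 3 - ((5*(-5)**2)*v + (7 + sqrt(2)*sqrt(4))) = 3 - ((5*25)*v + (7 + sqrt(2)*2)) = 3 - (125*v + (7 + 2*sqrt(2))) = 3 - (7 + 2*sqrt(2) + 125*v) = 3 + (-7 - 125*v - 2*sqrt(2)) = -4 - 125*v - 2*sqrt(2))
-90*d(-8) + 144 = -90*(-4 - 125*(-8) - 2*sqrt(2)) + 144 = -90*(-4 + 1000 - 2*sqrt(2)) + 144 = -90*(996 - 2*sqrt(2)) + 144 = (-89640 + 180*sqrt(2)) + 144 = -89496 + 180*sqrt(2)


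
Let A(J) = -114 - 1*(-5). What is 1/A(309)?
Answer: -1/109 ≈ -0.0091743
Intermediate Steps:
A(J) = -109 (A(J) = -114 + 5 = -109)
1/A(309) = 1/(-109) = -1/109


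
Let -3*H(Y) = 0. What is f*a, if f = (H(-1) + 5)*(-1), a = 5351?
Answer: -26755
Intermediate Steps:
H(Y) = 0 (H(Y) = -1/3*0 = 0)
f = -5 (f = (0 + 5)*(-1) = 5*(-1) = -5)
f*a = -5*5351 = -26755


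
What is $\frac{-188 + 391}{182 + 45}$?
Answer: $\frac{203}{227} \approx 0.89427$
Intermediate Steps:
$\frac{-188 + 391}{182 + 45} = \frac{203}{227}$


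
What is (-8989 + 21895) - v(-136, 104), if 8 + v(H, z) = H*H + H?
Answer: -5446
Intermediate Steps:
v(H, z) = -8 + H + H**2 (v(H, z) = -8 + (H*H + H) = -8 + (H**2 + H) = -8 + (H + H**2) = -8 + H + H**2)
(-8989 + 21895) - v(-136, 104) = (-8989 + 21895) - (-8 - 136 + (-136)**2) = 12906 - (-8 - 136 + 18496) = 12906 - 1*18352 = 12906 - 18352 = -5446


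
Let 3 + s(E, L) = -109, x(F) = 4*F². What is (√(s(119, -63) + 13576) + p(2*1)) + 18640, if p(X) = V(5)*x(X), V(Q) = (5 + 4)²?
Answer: 19936 + 6*√374 ≈ 20052.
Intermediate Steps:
s(E, L) = -112 (s(E, L) = -3 - 109 = -112)
V(Q) = 81 (V(Q) = 9² = 81)
p(X) = 324*X² (p(X) = 81*(4*X²) = 324*X²)
(√(s(119, -63) + 13576) + p(2*1)) + 18640 = (√(-112 + 13576) + 324*(2*1)²) + 18640 = (√13464 + 324*2²) + 18640 = (6*√374 + 324*4) + 18640 = (6*√374 + 1296) + 18640 = (1296 + 6*√374) + 18640 = 19936 + 6*√374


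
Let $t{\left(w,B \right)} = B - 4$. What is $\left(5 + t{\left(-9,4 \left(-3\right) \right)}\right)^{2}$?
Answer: $121$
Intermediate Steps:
$t{\left(w,B \right)} = -4 + B$
$\left(5 + t{\left(-9,4 \left(-3\right) \right)}\right)^{2} = \left(5 + \left(-4 + 4 \left(-3\right)\right)\right)^{2} = \left(5 - 16\right)^{2} = \left(-11\right)^{2} = 121$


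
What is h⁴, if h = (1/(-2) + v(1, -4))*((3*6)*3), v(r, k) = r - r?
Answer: 531441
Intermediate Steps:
v(r, k) = 0
h = -27 (h = (1/(-2) + 0)*((3*6)*3) = (-½ + 0)*(18*3) = -½*54 = -27)
h⁴ = (-27)⁴ = 531441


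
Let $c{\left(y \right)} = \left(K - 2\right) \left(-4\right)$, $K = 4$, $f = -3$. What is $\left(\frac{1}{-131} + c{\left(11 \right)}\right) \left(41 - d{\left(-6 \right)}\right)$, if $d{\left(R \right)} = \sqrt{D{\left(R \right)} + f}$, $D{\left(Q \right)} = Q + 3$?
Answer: $- \frac{43009}{131} + \frac{1049 i \sqrt{6}}{131} \approx -328.31 + 19.615 i$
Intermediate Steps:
$D{\left(Q \right)} = 3 + Q$
$c{\left(y \right)} = -8$ ($c{\left(y \right)} = \left(4 - 2\right) \left(-4\right) = 2 \left(-4\right) = -8$)
$d{\left(R \right)} = \sqrt{R}$ ($d{\left(R \right)} = \sqrt{\left(3 + R\right) - 3} = \sqrt{R}$)
$\left(\frac{1}{-131} + c{\left(11 \right)}\right) \left(41 - d{\left(-6 \right)}\right) = \left(\frac{1}{-131} - 8\right) \left(41 - \sqrt{-6}\right) = \left(- \frac{1}{131} - 8\right) \left(41 - i \sqrt{6}\right) = - \frac{1049 \left(41 - i \sqrt{6}\right)}{131} = - \frac{43009}{131} + \frac{1049 i \sqrt{6}}{131}$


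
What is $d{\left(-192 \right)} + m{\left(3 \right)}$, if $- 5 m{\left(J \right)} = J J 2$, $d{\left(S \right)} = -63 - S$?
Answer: $\frac{627}{5} \approx 125.4$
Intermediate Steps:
$m{\left(J \right)} = - \frac{2 J^{2}}{5}$ ($m{\left(J \right)} = - \frac{J J 2}{5} = - \frac{J^{2} \cdot 2}{5} = - \frac{2 J^{2}}{5}$)
$d{\left(-192 \right)} + m{\left(3 \right)} = \left(-63 - -192\right) - \frac{2 \cdot 3^{2}}{5} = \left(-63 + 192\right) - \frac{18}{5} = 129 - \frac{18}{5} = \frac{627}{5}$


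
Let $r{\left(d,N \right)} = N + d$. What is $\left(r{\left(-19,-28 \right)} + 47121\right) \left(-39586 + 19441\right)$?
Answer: $-948305730$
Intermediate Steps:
$\left(r{\left(-19,-28 \right)} + 47121\right) \left(-39586 + 19441\right) = \left(\left(-28 - 19\right) + 47121\right) \left(-39586 + 19441\right) = \left(-47 + 47121\right) \left(-20145\right) = 47074 \left(-20145\right) = -948305730$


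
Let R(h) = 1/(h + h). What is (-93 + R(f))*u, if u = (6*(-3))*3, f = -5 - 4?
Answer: 5025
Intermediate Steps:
f = -9
R(h) = 1/(2*h)
u = -54 (u = -18*3 = -54)
(-93 + R(f))*u = (-93 + (½)/(-9))*(-54) = (-93 + (½)*(-⅑))*(-54) = (-93 - 1/18)*(-54) = -1675/18*(-54) = 5025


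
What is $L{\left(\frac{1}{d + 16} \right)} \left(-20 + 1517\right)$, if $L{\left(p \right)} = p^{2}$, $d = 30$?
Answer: $\frac{1497}{2116} \approx 0.70747$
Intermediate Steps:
$L{\left(\frac{1}{d + 16} \right)} \left(-20 + 1517\right) = \left(\frac{1}{30 + 16}\right)^{2} \left(-20 + 1517\right) = \left(\frac{1}{46}\right)^{2} \cdot 1497 = \frac{1}{2116} \cdot 1497 = \frac{1497}{2116}$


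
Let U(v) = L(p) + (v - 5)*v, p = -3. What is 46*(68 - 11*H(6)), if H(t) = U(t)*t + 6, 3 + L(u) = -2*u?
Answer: -27232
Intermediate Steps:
L(u) = -3 - 2*u
U(v) = 3 + v*(-5 + v) (U(v) = (-3 - 2*(-3)) + (v - 5)*v = (-3 + 6) + (-5 + v)*v = 3 + v*(-5 + v))
H(t) = 6 + t*(3 + t² - 5*t) (H(t) = (3 + t² - 5*t)*t + 6 = t*(3 + t² - 5*t) + 6 = 6 + t*(3 + t² - 5*t))
46*(68 - 11*H(6)) = 46*(68 - 11*(6 + 6*(3 + 6² - 5*6))) = 46*(68 - 11*(6 + 6*(3 + 36 - 30))) = 46*(68 - 11*(6 + 6*9)) = 46*(68 - 11*(6 + 54)) = 46*(68 - 11*60) = 46*(68 - 660) = 46*(-592) = -27232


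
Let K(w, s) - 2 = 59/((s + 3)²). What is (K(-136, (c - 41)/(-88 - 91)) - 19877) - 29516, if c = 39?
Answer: -14347232292/290521 ≈ -49385.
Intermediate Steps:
K(w, s) = 2 + 59/(3 + s)² (K(w, s) = 2 + 59/((s + 3)²) = 2 + 59/((3 + s)²) = 2 + 59/(3 + s)²)
(K(-136, (c - 41)/(-88 - 91)) - 19877) - 29516 = ((2 + 59/(3 + (39 - 41)/(-88 - 91))²) - 19877) - 29516 = ((2 + 59/(3 - 2/(-179))²) - 19877) - 29516 = ((2 + 59/(3 - 2*(-1/179))²) - 19877) - 29516 = ((2 + 59/(3 + 2/179)²) - 19877) - 29516 = ((2 + 59/(539/179)²) - 19877) - 29516 = ((2 + 59*(32041/290521)) - 19877) - 29516 = ((2 + 1890419/290521) - 19877) - 29516 = (2471461/290521 - 19877) - 29516 = -5772214456/290521 - 29516 = -14347232292/290521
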